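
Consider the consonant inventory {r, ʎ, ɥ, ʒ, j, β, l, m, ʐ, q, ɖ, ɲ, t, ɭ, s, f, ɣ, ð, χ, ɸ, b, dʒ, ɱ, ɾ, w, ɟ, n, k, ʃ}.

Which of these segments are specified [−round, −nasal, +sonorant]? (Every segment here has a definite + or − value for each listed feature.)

r, ʎ, j, l, ɭ, ɾ

Checking each segment against [−round], [−nasal], [+sonorant]: /r/ (alveolar trill), /ʎ/ (palatal lateral approximant), /j/ (palatal glide), /l/ (alveolar lateral approximant), /ɭ/ (retroflex lateral approximant), /ɾ/ (alveolar tap) satisfy every feature; every other segment in the inventory fails at least one.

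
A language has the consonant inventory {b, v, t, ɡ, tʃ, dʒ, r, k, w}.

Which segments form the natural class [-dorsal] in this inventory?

b, v, t, tʃ, dʒ, r

The feature [dorsal] marks segments articulated with the tongue body. In this inventory /b, v, t, tʃ, dʒ, r/ lack that property, so they are [-dorsal]; /ɡ, k, w/ are [+dorsal].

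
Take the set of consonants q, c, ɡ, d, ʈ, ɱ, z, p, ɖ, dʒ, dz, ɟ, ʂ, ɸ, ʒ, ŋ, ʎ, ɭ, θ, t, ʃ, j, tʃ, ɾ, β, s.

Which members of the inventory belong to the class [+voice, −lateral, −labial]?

ɡ, d, z, ɖ, dʒ, dz, ɟ, ʒ, ŋ, j, ɾ

The [+voice] segments are /ɡ, d, ɱ, z, ɖ, dʒ, dz, ɟ, ʒ, ŋ, ʎ, ɭ, j, ɾ, β/.
Within that set, [−lateral] gives /ɡ, d, ɱ, z, ɖ, dʒ, dz, ɟ, ʒ, ŋ, j, ɾ, β/.
Of those, [−labial] leaves /ɡ, d, z, ɖ, dʒ, dz, ɟ, ʒ, ŋ, j, ɾ/.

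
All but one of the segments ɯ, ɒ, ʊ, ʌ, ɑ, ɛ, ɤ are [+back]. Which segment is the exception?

Every segment except /ɛ/ is [+back]. /ɛ/ (mid front unrounded lax vowel) is [−back], so it is the exception.

ɛ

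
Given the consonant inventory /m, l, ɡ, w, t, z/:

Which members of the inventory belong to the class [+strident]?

z

The [+strident] segments here are /z/; the remaining /m, l, ɡ, w, t/ are [−strident].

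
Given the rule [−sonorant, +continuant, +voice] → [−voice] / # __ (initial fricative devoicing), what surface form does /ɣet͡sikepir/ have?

/ɣ/ satisfies [−sonorant, +continuant, +voice] and sits in # __. The [−voice] counterpart of the voiced velar fricative is /x/. Other segments in /ɣet͡sikepir/ either fail the structural description or are not in the environment, so the surface form is [xet͡sikepir].

[xet͡sikepir]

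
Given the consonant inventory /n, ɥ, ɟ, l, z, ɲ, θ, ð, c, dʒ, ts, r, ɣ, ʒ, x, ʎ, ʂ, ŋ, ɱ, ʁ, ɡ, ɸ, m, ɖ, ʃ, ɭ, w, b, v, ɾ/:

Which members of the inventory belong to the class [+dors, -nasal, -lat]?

ɥ, ɟ, c, ɣ, x, ʁ, ɡ, w

Checking each segment against [+dorsal], [-nasal], [-lateral]: /ɥ/ (labial-palatal glide), /ɟ/ (voiced palatal stop), /c/ (voiceless palatal stop), /ɣ/ (voiced velar fricative), /x/ (voiceless velar fricative), /ʁ/ (voiced uvular fricative), among others, satisfy every feature; every other segment in the inventory fails at least one.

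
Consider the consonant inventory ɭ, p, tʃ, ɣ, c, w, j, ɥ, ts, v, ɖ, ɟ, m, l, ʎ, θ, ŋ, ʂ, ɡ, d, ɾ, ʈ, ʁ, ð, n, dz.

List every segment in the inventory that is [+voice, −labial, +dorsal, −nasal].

Checking each segment against [+voice], [−labial], [+dorsal], [−nasal]: /ɣ/ (voiced velar fricative), /j/ (palatal glide), /ɟ/ (voiced palatal stop), /ʎ/ (palatal lateral approximant), /ɡ/ (voiced velar stop), /ʁ/ (voiced uvular fricative) satisfy every feature; every other segment in the inventory fails at least one.

ɣ, j, ɟ, ʎ, ɡ, ʁ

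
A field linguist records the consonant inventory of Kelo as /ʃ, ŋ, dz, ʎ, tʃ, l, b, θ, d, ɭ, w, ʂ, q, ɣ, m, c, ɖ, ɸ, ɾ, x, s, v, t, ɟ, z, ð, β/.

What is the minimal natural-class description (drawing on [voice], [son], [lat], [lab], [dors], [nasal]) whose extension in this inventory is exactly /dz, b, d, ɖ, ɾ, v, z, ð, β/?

Every target segment is [+voice], [−nasal], [−lateral], [−dorsal]; each remaining inventory member fails at least one of these. Each conjunct is needed — [−nasal, −lateral, −dorsal] alone would also admit /ʃ, tʃ, θ, ʂ, …/; [+voice, −lateral, −dorsal] alone would also admit /m/; [+voice, −nasal, −dorsal] alone would also admit /l, ɭ/; [+voice, −nasal, −lateral] alone would also admit /w, ɣ, ɟ/ — and no other combination of three listed features has exactly this extension, so four is the minimum.

[+voice, −nasal, −lat, −dors]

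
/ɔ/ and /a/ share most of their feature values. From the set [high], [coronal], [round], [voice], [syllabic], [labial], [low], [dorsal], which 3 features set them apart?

/ɔ/ is the mid back rounded lax vowel and /a/ is the low unrounded vowel. Both are [-high], [-coronal], [+voice], [+syllabic], [+dorsal]. /ɔ/ is [+labial] while /a/ is [-labial]; /ɔ/ is [+round] while /a/ is [-round]; /ɔ/ is [-low] while /a/ is [+low], so the distinguishing features are [labial], [round], [low].

[labial], [round], [low]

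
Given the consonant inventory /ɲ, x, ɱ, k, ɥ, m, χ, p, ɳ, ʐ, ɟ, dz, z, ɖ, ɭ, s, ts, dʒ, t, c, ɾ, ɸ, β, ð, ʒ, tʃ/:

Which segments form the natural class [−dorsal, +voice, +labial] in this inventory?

Eliminate segments failing any feature: /ɲ, x, k, ɥ, χ, ɟ, c/ are [+dorsal]; /p, s, ts, t, ɸ, tʃ/ are [−voice]; /ɳ, ʐ, dz, z, ɖ, ɭ, dʒ, ɾ, ð, ʒ/ are [−labial]. The remaining /ɱ, m, β/ satisfy [−dorsal], [+voice], [+labial].

ɱ, m, β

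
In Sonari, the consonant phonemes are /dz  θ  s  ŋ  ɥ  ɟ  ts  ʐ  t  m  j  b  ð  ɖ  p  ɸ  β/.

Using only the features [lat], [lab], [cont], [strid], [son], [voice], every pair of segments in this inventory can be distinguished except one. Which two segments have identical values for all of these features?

ɖ, ɟ

Both /ɖ/ and /ɟ/ are [-lateral], [-labial], [-continuant], [-strident], [-sonorant], [+voice]. Since the list omits [dorsal] — which does distinguish the voiced retroflex stop from the voiced palatal stop — this pair collapses; all other pairs remain distinct.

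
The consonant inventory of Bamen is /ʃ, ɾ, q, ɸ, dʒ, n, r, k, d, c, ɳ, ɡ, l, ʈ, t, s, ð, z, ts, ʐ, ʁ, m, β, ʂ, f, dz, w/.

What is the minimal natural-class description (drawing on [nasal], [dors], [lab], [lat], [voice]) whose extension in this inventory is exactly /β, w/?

[+voice, −nasal, +lab]

The class [+voice], [−nasal], [+labial] has exactly /β, w/ as its extension in this inventory. No smaller conjunction from the listed features achieves this: [−nasal, +labial] alone would also admit /ɸ, f/; [+voice, +labial] alone would also admit /m/; [+voice, −nasal] alone would also admit /ɾ, dʒ, r, d, …/; and checking the remaining two-feature bundles turns up none with this extension.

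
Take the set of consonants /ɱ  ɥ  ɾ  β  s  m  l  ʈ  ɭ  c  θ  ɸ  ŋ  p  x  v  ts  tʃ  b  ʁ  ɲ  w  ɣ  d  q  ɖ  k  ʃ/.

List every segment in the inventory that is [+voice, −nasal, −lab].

Checking each segment against [+voice], [−nasal], [−labial]: /ɾ/ (alveolar tap), /l/ (alveolar lateral approximant), /ɭ/ (retroflex lateral approximant), /ʁ/ (voiced uvular fricative), /ɣ/ (voiced velar fricative), /d/ (voiced alveolar stop), among others, satisfy every feature; every other segment in the inventory fails at least one.

ɾ, l, ɭ, ʁ, ɣ, d, ɖ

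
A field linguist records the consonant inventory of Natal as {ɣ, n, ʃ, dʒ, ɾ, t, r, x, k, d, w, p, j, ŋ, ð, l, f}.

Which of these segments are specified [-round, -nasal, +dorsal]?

Eliminate segments failing any feature: /n, ŋ/ are [+nasal]; /ʃ, dʒ, ɾ, t, r, d, p, ð, l, f/ are [-dorsal]; /w/ is [+round]. The remaining /ɣ, x, k, j/ satisfy [-round], [-nasal], [+dorsal].

ɣ, x, k, j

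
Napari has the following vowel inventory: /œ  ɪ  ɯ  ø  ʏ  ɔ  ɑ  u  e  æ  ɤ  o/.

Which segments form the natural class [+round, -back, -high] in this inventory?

Eliminate segments failing any feature: /ɪ, ɯ, ɑ, e, æ, ɤ/ are [-round]; /ʏ/ is [+high]; /ɔ, u, o/ are [+back]. The remaining /œ, ø/ satisfy [+round], [-back], [-high].

œ, ø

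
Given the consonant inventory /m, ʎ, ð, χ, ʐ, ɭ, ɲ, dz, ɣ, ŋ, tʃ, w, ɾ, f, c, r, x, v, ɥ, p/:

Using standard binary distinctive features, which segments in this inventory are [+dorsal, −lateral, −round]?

The [+dorsal] segments are /ʎ, χ, ɲ, ɣ, ŋ, w, c, x, ɥ/.
Within that set, [−lateral] gives /χ, ɲ, ɣ, ŋ, w, c, x, ɥ/.
Of those, [−round] leaves /χ, ɲ, ɣ, ŋ, c, x/.

χ, ɲ, ɣ, ŋ, c, x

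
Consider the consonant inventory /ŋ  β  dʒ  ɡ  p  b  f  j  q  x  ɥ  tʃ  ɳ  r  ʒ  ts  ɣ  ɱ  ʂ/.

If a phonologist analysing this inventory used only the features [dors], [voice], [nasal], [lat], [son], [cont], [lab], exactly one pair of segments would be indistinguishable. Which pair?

On the given features, /tʃ/ and /ts/ have an identical profile: [−dorsal], [−voice], [−nasal], [−lateral], [−sonorant], [−continuant], [−labial]. No other two segments in the inventory coincide on all 7 features. (They do differ in [anterior] and [distributed], which are not among the given features.)

tʃ, ts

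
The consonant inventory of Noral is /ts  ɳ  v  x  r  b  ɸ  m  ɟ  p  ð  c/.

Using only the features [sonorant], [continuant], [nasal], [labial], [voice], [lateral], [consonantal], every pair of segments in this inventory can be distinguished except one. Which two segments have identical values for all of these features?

ts, c

On the given features, /ts/ and /c/ have an identical profile: [−sonorant], [−continuant], [−nasal], [−labial], [−voice], [−lateral], [+consonantal]. No other two segments in the inventory coincide on all 7 features. (They do differ in [strident], [delayed release] and [dorsal], which are not among the given features.)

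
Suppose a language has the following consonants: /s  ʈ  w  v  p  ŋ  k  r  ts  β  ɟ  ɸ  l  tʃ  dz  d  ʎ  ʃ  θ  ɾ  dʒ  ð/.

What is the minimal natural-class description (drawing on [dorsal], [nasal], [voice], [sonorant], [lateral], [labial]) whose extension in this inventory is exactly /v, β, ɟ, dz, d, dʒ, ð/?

[-sonorant, +voice]

/v, β, ɟ, dz, d, dʒ, ð/ are all [-sonorant], [+voice], and no other segment in the inventory matches both values. Dropping any one of them over-generates: [+voice] alone would also admit /w, ŋ, r, l, …/; [-sonorant] alone would also admit /s, ʈ, p, k, …/. No other single listed feature picks out exactly this set either, so fewer than two features will not do.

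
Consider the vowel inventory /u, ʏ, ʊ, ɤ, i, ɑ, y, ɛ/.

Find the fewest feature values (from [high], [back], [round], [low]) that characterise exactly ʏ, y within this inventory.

Every target segment is [−back], [+round]; each remaining inventory member fails at least one of these. Each conjunct is needed — [+round] alone would also admit /u, ʊ/; [−back] alone would also admit /i, ɛ/ — and no other single listed feature has exactly this extension, so two is the minimum.

[−back, +round]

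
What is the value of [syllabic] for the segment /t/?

/t/ is the voiceless alveolar stop. The feature [syllabic] marks segments able to form a syllable nucleus; /t/ lacks this property, so it is [−syllabic].

[−syllabic]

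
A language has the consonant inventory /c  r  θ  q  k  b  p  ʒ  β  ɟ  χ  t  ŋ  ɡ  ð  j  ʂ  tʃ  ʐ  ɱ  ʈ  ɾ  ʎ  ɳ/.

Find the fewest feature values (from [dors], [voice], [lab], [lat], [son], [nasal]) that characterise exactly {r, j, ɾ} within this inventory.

Every target segment is [+sonorant], [-nasal], [-lateral]; each remaining inventory member fails at least one of these. Each conjunct is needed — [-nasal, -lateral] alone would also admit /c, θ, q, k, …/; [+sonorant, -lateral] alone would also admit /ŋ, ɱ, ɳ/; [+sonorant, -nasal] alone would also admit /ʎ/ — and no other combination of two listed features has exactly this extension, so three is the minimum.

[+son, -nasal, -lat]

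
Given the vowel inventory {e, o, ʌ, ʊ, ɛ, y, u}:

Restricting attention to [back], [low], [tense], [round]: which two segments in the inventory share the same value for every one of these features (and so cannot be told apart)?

On the given features, /o/ and /u/ have an identical profile: [+back], [-low], [+tense], [+round]. No other two segments in the inventory coincide on all 4 features. (They do differ in [high], which is not among the given features.)

o, u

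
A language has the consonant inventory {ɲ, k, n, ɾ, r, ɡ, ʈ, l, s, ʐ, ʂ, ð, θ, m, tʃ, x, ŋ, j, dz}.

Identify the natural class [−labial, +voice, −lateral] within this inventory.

Eliminate segments failing any feature: /k, ʈ, s, ʂ, θ, tʃ, x/ are [−voice]; /l/ is [+lateral]; /m/ is [+labial]. The remaining /ɲ, n, ɾ, r, ɡ, ʐ, ð, ŋ, j, dz/ satisfy [−labial], [+voice], [−lateral].

ɲ, n, ɾ, r, ɡ, ʐ, ð, ŋ, j, dz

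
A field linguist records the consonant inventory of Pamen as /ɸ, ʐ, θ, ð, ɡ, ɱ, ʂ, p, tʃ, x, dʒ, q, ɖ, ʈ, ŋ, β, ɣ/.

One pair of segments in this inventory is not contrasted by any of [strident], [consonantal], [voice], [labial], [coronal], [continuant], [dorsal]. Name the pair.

ŋ, ɡ

On the given features, /ŋ/ and /ɡ/ have an identical profile: [-strident], [+consonantal], [+voice], [-labial], [-coronal], [-continuant], [+dorsal]. No other two segments in the inventory coincide on all 7 features. (They do differ in [sonorant] and [nasal], which are not among the given features.)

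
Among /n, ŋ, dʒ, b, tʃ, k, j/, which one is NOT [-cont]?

/j/ is the palatal glide, which is [+continuant]; the rest — /tʃ, dʒ, ŋ, n, k, b/ — are [-continuant].

j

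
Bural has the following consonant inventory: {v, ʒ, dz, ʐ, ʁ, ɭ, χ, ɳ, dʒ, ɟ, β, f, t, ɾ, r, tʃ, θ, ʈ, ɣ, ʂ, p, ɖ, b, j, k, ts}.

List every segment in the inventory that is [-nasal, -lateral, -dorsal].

The [-nasal] segments are /v, ʒ, dz, ʐ, ʁ, ɭ, χ, dʒ, ɟ, β, f, t, ɾ, r, tʃ, θ, ʈ, ɣ, ʂ, p, ɖ, b, j, k, ts/.
Within that set, [-lateral] gives /v, ʒ, dz, ʐ, ʁ, χ, dʒ, ɟ, β, f, t, ɾ, r, tʃ, θ, ʈ, ɣ, ʂ, p, ɖ, b, j, k, ts/.
Intersecting with [-dorsal] leaves /v, ʒ, dz, ʐ, dʒ, β, f, t, ɾ, r, tʃ, θ, ʈ, ʂ, p, ɖ, b, ts/.

v, ʒ, dz, ʐ, dʒ, β, f, t, ɾ, r, tʃ, θ, ʈ, ʂ, p, ɖ, b, ts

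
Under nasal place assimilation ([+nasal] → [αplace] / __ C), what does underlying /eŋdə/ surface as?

[endə]

/ŋ/ sits before the [+coronal] consonant /d/, so it takes on [+coronal] and surfaces as /n/. The rest of the form is unaffected: [endə].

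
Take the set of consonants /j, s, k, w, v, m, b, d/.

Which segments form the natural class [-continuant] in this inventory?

The feature [continuant] marks segments produced without complete oral closure. In this inventory /k, m, b, d/ lack that property, so they are [-continuant]; /j, s, w, v/ are [+continuant].

k, m, b, d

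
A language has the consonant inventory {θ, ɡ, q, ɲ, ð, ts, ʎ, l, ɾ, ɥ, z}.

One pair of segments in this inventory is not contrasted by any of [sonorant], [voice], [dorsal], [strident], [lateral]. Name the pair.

ɲ, ɥ

Both /ɲ/ and /ɥ/ are [+sonorant], [+voice], [+dorsal], [−strident], [−lateral]. Since the list omits [nasal], [continuant], [labial] and [round] — which do distinguish the palatal nasal from the labial-palatal glide — this pair collapses; all other pairs remain distinct.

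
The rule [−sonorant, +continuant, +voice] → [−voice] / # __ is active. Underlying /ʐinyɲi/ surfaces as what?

[ʂinyɲi]

The only segment in the rule's environment that also matches [−sonorant, +continuant, +voice] is /ʐ/. Applying [−voice] turns the voiced retroflex fricative into /ʂ/ (voiceless retroflex fricative), giving [ʂinyɲi].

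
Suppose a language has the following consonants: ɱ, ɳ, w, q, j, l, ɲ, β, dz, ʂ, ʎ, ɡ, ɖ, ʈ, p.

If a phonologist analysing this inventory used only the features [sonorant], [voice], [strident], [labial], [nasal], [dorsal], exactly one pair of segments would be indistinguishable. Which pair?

/j/ (palatal glide) and /ʎ/ (palatal lateral approximant) are both [+sonorant], [+voice], [−strident], [−labial], [−nasal], [+dorsal], so none of the listed features separates them. (They do differ in [lateral], which is not among the given features.) Every other pair in the inventory differs on at least one listed feature.

j, ʎ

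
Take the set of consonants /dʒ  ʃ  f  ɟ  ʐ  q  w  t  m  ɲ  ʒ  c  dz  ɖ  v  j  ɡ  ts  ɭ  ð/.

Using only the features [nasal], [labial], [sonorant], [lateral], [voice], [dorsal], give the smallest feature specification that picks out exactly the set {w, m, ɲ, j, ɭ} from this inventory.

[+sonorant]

The target set is precisely the extension of [+sonorant] in this inventory.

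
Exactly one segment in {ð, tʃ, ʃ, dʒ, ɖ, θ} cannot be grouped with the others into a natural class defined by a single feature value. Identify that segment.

ɖ

/θ, ð, ʃ, tʃ, dʒ/ are all [+distributed], but /ɖ/ (voiced retroflex stop) is [−distributed]. No other single segment can be removed to leave a set sharing one feature value that the removed segment lacks, so /ɖ/ is the odd one out.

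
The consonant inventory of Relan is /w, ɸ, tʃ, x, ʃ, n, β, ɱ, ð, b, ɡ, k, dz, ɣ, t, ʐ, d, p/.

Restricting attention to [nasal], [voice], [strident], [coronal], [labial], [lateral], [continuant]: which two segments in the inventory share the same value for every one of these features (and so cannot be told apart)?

Both /w/ and /β/ are [-nasal], [+voice], [-strident], [-coronal], [+labial], [-lateral], [+continuant]. Since the list omits [sonorant], [round] and [dorsal] — which do distinguish the labial-velar glide from the voiced bilabial fricative — this pair collapses; all other pairs remain distinct.

w, β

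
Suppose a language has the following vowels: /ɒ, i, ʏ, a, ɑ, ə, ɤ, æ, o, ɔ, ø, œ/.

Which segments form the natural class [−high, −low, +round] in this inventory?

o, ɔ, ø, œ

Eliminate segments failing any feature: /ɒ, a, ɑ, æ/ are [+low]; /i, ʏ/ are [+high]; /ə, ɤ/ are [−round]. The remaining /o, ɔ, ø, œ/ satisfy [−high], [−low], [+round].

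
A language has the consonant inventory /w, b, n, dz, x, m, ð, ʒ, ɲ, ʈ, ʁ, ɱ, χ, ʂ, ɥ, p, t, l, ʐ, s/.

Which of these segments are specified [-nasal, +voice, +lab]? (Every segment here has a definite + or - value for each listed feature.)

Among the inventory, the [-nasal] segments are /w, b, dz, x, ð, ʒ, ʈ, ʁ, χ, ʂ, ɥ, p, t, l, ʐ, s/.
Within that set, [+voice] gives /w, b, dz, ð, ʒ, ʁ, ɥ, l, ʐ/.
Within that set, [+labial] leaves /w, b, ɥ/.

w, b, ɥ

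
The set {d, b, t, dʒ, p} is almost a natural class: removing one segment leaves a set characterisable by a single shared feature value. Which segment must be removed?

dʒ

[delayed release] (equivalently [strident]) groups all but one: /d, t, b, p/ share [-delayed release] while /dʒ/ (voiced postalveolar affricate) alone is [+delayed release]. Removing any other segment would not leave a single-feature class that excludes it.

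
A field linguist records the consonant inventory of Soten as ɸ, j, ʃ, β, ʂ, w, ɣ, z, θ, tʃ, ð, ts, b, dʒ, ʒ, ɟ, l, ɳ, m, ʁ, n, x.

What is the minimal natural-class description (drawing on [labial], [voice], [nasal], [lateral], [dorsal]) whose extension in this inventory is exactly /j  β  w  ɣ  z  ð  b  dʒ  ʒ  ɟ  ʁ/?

[+voice, -nasal, -lateral]

Every target segment is [+voice], [-nasal], [-lateral]; each remaining inventory member fails at least one of these. Each conjunct is needed — [-nasal, -lateral] alone would also admit /ɸ, ʃ, ʂ, θ, …/; [+voice, -lateral] alone would also admit /ɳ, m, n/; [+voice, -nasal] alone would also admit /l/ — and no other combination of two listed features has exactly this extension, so three is the minimum.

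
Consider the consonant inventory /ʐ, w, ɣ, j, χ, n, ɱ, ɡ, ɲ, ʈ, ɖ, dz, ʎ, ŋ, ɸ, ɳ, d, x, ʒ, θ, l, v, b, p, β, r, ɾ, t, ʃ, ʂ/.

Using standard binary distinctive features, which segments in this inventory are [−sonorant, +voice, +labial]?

Checking each segment against [−sonorant], [+voice], [+labial]: /v/ (voiced labiodental fricative), /b/ (voiced bilabial stop), /β/ (voiced bilabial fricative) satisfy every feature; every other segment in the inventory fails at least one.

v, b, β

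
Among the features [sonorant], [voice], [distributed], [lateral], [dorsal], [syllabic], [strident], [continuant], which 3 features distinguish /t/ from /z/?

/t/ (voiceless alveolar stop) and /z/ (voiced alveolar fricative) agree on [−sonorant], [−distributed], [−lateral], [−dorsal], [−syllabic]. They differ on [voice] (/t/ [−], /z/ [+]), [continuant] (/t/ [−], /z/ [+]), [strident] (/t/ [−], /z/ [+]).

[voice], [continuant], [strident]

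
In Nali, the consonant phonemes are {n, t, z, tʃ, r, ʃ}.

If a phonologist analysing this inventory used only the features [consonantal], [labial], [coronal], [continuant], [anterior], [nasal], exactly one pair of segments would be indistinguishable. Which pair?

r, z

/r/ (alveolar trill) and /z/ (voiced alveolar fricative) are both [+consonantal], [-labial], [+coronal], [+continuant], [+anterior], [-nasal], so none of the listed features separates them. (They do differ in [sonorant] and [strident], which are not among the given features.) Every other pair in the inventory differs on at least one listed feature.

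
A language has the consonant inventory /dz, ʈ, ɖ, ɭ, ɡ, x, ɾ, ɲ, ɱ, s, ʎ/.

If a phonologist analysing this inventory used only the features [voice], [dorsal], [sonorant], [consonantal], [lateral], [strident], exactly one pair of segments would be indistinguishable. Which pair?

ɾ, ɱ

On the given features, /ɾ/ and /ɱ/ have an identical profile: [+voice], [-dorsal], [+sonorant], [+consonantal], [-lateral], [-strident]. No other two segments in the inventory coincide on all 6 features. (They do differ in [nasal], [labial] and [coronal], which are not among the given features.)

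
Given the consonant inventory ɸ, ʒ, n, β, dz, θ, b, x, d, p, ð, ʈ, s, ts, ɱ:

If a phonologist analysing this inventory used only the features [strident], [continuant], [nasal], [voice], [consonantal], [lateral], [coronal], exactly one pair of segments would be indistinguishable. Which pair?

/x/ (voiceless velar fricative) and /ɸ/ (voiceless bilabial fricative) are both [−strident], [+continuant], [−nasal], [−voice], [+consonantal], [−lateral], [−coronal], so none of the listed features separates them. (They do differ in [labial] and [dorsal], which are not among the given features.) Every other pair in the inventory differs on at least one listed feature.

x, ɸ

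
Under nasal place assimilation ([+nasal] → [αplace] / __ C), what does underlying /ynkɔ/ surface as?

[yŋkɔ]

/n/ sits before the [+dorsal] consonant /k/, so it takes on [+dorsal] and surfaces as /ŋ/. The rest of the form is unaffected: [yŋkɔ].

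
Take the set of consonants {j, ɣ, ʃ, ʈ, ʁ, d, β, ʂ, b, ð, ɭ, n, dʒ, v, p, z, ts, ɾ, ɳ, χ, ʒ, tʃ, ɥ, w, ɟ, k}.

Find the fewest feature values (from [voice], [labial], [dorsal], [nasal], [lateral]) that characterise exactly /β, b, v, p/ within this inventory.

[+labial, -dorsal]

The class [+labial], [-dorsal] has exactly /β, b, v, p/ as its extension in this inventory. No smaller conjunction from the listed features achieves this: [-dorsal] alone would also admit /ʃ, ʈ, d, ʂ, …/; [+labial] alone would also admit /ɥ, w/; and checking the remaining single features turns up none with this extension.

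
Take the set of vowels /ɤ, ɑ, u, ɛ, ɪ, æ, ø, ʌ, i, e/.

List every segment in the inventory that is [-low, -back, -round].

Checking each segment against [-low], [-back], [-round]: /ɛ/ (mid front unrounded lax vowel), /ɪ/ (high front unrounded lax vowel), /i/ (high front unrounded tense vowel), /e/ (mid front unrounded tense vowel) satisfy every feature; every other segment in the inventory fails at least one.

ɛ, ɪ, i, e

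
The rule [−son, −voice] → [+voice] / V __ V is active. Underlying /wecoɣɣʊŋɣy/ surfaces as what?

/c/ satisfies [−son, −voice] and sits in V __ V. The [+voice] counterpart of the voiceless palatal stop is /ɟ/. Other segments in /wecoɣɣʊŋɣy/ either fail the structural description or are not in the environment, so the surface form is [weɟoɣɣʊŋɣy].

[weɟoɣɣʊŋɣy]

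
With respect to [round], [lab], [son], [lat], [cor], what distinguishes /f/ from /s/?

/f/ (voiceless labiodental fricative) and /s/ (voiceless alveolar fricative) agree on [-round], [-sonorant], [-lateral]. They differ on [labial] (/f/ [+], /s/ [-]), [coronal] (/f/ [-], /s/ [+]).

[labial], [coronal]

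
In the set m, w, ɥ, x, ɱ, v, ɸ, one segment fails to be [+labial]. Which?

x

/x/ is the voiceless velar fricative, which is [-labial]; the rest — /m, ɸ, v, ɱ, ɥ, w/ — are [+labial].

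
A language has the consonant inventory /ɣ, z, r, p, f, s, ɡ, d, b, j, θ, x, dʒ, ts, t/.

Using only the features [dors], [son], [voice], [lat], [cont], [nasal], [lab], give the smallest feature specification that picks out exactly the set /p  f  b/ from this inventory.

/p, f, b/ are exactly the [+labial] segments in the inventory, so a single feature suffices.

[+lab]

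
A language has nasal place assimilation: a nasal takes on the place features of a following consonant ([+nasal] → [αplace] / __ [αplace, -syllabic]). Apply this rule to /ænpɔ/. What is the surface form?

[æmpɔ]

The only nasal preceding a consonant is /n/ before /p/. /p/ is [+labial], so /n/ → /m/, giving [æmpɔ].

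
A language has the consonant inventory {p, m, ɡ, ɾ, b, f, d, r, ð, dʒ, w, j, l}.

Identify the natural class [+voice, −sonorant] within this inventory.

First, the [+voice] segments are /m, ɡ, ɾ, b, d, r, ð, dʒ, w, j, l/.
Of those, [−sonorant] leaves /ɡ, b, d, ð, dʒ/.

ɡ, b, d, ð, dʒ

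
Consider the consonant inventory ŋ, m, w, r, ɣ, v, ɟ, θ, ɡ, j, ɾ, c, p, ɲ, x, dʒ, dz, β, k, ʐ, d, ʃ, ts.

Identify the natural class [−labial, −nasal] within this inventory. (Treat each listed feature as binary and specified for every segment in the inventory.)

Among the inventory, the [−labial] segments are /ŋ, r, ɣ, ɟ, θ, ɡ, j, ɾ, c, ɲ, x, dʒ, dz, k, ʐ, d, ʃ, ts/.
Within that set, [−nasal] leaves /r, ɣ, ɟ, θ, ɡ, j, ɾ, c, x, dʒ, dz, k, ʐ, d, ʃ, ts/.

r, ɣ, ɟ, θ, ɡ, j, ɾ, c, x, dʒ, dz, k, ʐ, d, ʃ, ts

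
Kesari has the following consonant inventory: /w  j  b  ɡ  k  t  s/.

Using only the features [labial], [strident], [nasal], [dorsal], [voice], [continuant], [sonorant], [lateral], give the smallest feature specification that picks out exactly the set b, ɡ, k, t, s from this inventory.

[−sonorant]

Every target segment is [−sonorant] and no other inventory member is, so one feature is enough.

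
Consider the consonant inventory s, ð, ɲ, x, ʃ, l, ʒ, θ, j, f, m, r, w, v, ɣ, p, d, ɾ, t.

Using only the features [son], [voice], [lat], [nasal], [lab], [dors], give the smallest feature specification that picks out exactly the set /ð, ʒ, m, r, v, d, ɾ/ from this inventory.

[+voice, -lat, -dors]

Every target segment is [+voice], [-lateral], [-dorsal]; each remaining inventory member fails at least one of these. Each conjunct is needed — [-lateral, -dorsal] alone would also admit /s, ʃ, θ, f, …/; [+voice, -dorsal] alone would also admit /l/; [+voice, -lateral] alone would also admit /ɲ, j, w, ɣ/ — and no other combination of two listed features has exactly this extension, so three is the minimum.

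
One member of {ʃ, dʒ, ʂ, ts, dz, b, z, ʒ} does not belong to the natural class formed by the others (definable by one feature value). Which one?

b

[strident] (equivalently [labial], [coronal]) groups all but one: /ʃ, ts, z, dʒ, ʂ, ʒ, dz/ share [+strident] while /b/ (voiced bilabial stop) alone is [−strident]. Removing any other segment would not leave a single-feature class that excludes it.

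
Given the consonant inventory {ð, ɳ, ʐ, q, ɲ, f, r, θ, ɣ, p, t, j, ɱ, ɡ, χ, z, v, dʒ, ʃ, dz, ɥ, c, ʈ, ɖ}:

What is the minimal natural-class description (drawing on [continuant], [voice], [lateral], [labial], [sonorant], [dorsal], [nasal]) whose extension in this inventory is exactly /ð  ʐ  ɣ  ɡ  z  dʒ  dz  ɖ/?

Every target segment is [−sonorant], [+voice], [−labial]; each remaining inventory member fails at least one of these. Each conjunct is needed — [+voice, −labial] alone would also admit /ɳ, ɲ, r, j/; [−sonorant, −labial] alone would also admit /q, θ, t, χ, …/; [−sonorant, +voice] alone would also admit /v/ — and no other combination of two listed features has exactly this extension, so three is the minimum.

[−sonorant, +voice, −labial]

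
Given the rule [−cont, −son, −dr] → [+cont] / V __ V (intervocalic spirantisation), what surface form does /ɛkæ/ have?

[ɛxæ]

The only segment in the rule's environment that also matches [−cont, −son, −dr] is /k/. Applying [+continuant] turns the voiceless velar stop into /x/ (voiceless velar fricative), giving [ɛxæ].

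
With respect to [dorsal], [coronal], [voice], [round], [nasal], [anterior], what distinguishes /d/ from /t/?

/d/ (voiced alveolar stop) and /t/ (voiceless alveolar stop) agree on [-dorsal], [+coronal], [-round], [-nasal], [+anterior]. They differ on [voice] (/d/ [+], /t/ [-]).

[voice]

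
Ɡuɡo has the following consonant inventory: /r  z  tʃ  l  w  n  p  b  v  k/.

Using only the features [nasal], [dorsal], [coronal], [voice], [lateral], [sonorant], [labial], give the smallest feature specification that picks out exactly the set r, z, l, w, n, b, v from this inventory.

/r, z, l, w, n, b, v/ are exactly the [+voice] segments in the inventory, so a single feature suffices.

[+voice]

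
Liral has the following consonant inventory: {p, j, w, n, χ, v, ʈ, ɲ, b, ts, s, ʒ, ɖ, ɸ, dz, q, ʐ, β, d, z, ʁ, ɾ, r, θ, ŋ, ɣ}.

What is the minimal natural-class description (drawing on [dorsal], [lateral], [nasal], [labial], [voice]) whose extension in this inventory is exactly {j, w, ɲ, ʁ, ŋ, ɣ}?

[+voice, +dorsal]

/j, w, ɲ, ʁ, ŋ, ɣ/ are all [+voice], [+dorsal], and no other segment in the inventory matches both values. Dropping any one of them over-generates: [+dorsal] alone would also admit /χ, q/; [+voice] alone would also admit /n, v, b, ʒ, …/. No other single listed feature picks out exactly this set either, so fewer than two features will not do.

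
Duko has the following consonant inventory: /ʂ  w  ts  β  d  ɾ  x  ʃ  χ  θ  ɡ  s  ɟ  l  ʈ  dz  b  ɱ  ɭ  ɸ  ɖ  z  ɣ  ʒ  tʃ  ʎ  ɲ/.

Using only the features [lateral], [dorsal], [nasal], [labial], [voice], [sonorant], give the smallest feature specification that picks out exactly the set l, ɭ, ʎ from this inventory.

Every target segment is [+lateral] and no other inventory member is, so one feature is enough.

[+lateral]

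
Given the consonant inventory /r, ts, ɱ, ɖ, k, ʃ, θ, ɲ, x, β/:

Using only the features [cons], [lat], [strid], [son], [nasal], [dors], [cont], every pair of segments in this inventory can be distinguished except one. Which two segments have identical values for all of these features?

θ, β

Both /θ/ and /β/ are [+consonantal], [−lateral], [−strident], [−sonorant], [−nasal], [−dorsal], [+continuant]. Since the list omits [voice], [labial] and [coronal] — which do distinguish the voiceless dental fricative from the voiced bilabial fricative — this pair collapses; all other pairs remain distinct.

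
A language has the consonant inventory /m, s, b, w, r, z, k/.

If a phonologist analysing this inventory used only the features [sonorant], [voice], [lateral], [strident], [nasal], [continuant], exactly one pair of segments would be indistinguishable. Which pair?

r, w

/r/ (alveolar trill) and /w/ (labial-velar glide) are both [+sonorant], [+voice], [−lateral], [−strident], [−nasal], [+continuant], so none of the listed features separates them. (They do differ in [labial], [round], [coronal] and [dorsal], which are not among the given features.) Every other pair in the inventory differs on at least one listed feature.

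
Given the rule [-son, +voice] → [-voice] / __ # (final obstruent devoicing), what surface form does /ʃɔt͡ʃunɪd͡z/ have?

[ʃɔt͡ʃunɪt͡s]

The only segment in the rule's environment that also matches [-son, +voice] is /d͡z/. Applying [-voice] turns the voiced alveolar affricate into /t͡s/ (voiceless alveolar affricate), giving [ʃɔt͡ʃunɪt͡s].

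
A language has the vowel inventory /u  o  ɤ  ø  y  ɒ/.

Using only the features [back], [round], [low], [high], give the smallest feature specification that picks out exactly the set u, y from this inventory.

[+high]

The target set is precisely the extension of [+high] in this inventory.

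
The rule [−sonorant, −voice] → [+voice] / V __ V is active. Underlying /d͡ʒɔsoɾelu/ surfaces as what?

[d͡ʒɔzoɾelu]

The only segment in the rule's environment that also matches [−sonorant, −voice] is /s/. Applying [+voice] turns the voiceless alveolar fricative into /z/ (voiced alveolar fricative), giving [d͡ʒɔzoɾelu].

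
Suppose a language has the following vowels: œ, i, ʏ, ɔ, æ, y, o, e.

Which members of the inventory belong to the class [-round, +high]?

Checking each segment against [-round], [+high]: /i/ (high front unrounded tense vowel) satisfies every feature; every other segment in the inventory fails at least one.

i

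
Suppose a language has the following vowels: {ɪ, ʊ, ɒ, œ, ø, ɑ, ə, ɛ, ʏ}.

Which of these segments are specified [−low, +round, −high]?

The [−low] segments are /ɪ, ʊ, œ, ø, ə, ɛ, ʏ/.
Then [+round] gives /ʊ, œ, ø, ʏ/.
Of those, [−high] leaves /œ, ø/.

œ, ø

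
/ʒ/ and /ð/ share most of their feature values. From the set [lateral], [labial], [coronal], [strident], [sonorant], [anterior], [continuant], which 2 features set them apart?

The two segments share [−lateral], [−labial], [+coronal], [−sonorant], [+continuant]. The only features from the list on which they differ: /ʒ/ is [+strident] while /ð/ is [−strident]; /ʒ/ is [−anterior] while /ð/ is [+anterior].

[strident], [anterior]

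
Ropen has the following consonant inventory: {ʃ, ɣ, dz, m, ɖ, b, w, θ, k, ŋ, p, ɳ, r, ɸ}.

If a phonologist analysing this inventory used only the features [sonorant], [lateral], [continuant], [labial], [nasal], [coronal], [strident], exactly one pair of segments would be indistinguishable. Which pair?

/p/ (voiceless bilabial stop) and /b/ (voiced bilabial stop) are both [−sonorant], [−lateral], [−continuant], [+labial], [−nasal], [−coronal], [−strident], so none of the listed features separates them. (They do differ in [voice], which is not among the given features.) Every other pair in the inventory differs on at least one listed feature.

p, b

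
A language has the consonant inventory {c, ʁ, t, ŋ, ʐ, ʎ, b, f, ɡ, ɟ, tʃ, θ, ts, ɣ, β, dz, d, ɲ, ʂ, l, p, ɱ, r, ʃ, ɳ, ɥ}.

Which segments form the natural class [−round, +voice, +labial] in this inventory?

b, β, ɱ

Eliminate segments failing any feature: /c, t, f, tʃ, θ, ts, ʂ, p, ʃ/ are [−voice]; /ʁ, ŋ, ʐ, ʎ, ɡ, ɟ, ɣ, dz, d, ɲ, l, r, ɳ/ are [−labial]; /ɥ/ is [+round]. The remaining /b, β, ɱ/ satisfy [−round], [+voice], [+labial].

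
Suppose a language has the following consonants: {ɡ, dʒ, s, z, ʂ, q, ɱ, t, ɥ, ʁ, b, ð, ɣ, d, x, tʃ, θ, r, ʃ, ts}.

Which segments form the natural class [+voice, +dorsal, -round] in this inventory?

ɡ, ʁ, ɣ

Eliminate segments failing any feature: /dʒ, z, ɱ, b, ð, d, r/ are [-dorsal]; /s, ʂ, q, t, x, tʃ, θ, ʃ, ts/ are [-voice]; /ɥ/ is [+round]. The remaining /ɡ, ʁ, ɣ/ satisfy [+voice], [+dorsal], [-round].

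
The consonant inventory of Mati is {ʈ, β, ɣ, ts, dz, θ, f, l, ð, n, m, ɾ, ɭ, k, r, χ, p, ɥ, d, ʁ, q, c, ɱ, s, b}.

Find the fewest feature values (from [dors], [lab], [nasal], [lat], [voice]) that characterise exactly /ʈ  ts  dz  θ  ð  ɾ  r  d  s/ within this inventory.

/ʈ, ts, dz, θ, ð, ɾ, r, d, s/ are all [-nasal], [-lateral], [-labial], [-dorsal], and no other segment in the inventory matches all four values. Dropping any one of them over-generates: [-lateral, -labial, -dorsal] alone would also admit /n/; [-nasal, -labial, -dorsal] alone would also admit /l, ɭ/; [-nasal, -lateral, -dorsal] alone would also admit /β, f, p, b/; [-nasal, -lateral, -labial] alone would also admit /ɣ, k, χ, ʁ, …/. No other combination of three listed features picks out exactly this set either, so fewer than four features will not do.

[-nasal, -lat, -lab, -dors]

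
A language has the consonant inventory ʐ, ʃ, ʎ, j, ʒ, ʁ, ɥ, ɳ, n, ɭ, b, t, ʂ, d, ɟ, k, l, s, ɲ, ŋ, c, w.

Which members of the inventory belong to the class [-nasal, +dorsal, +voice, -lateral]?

j, ʁ, ɥ, ɟ, w

First, the [-nasal] segments are /ʐ, ʃ, ʎ, j, ʒ, ʁ, ɥ, ɭ, b, t, ʂ, d, ɟ, k, l, s, c, w/.
Of those, [+dorsal] gives /ʎ, j, ʁ, ɥ, ɟ, k, c, w/.
Of those, [+voice] gives /ʎ, j, ʁ, ɥ, ɟ, w/.
Intersecting with [-lateral] leaves /j, ʁ, ɥ, ɟ, w/.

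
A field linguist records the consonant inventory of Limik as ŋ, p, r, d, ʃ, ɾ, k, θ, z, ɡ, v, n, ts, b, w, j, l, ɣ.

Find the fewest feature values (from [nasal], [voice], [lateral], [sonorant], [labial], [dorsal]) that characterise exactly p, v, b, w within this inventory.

[+labial]

Every target segment is [+labial] and no other inventory member is, so one feature is enough.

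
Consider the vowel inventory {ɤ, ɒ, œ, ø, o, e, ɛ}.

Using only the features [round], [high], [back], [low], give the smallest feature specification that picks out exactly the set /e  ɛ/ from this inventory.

[-back, -round]

/e, ɛ/ are all [-back], [-round], and no other segment in the inventory matches both values. Dropping any one of them over-generates: [-round] alone would also admit /ɤ/; [-back] alone would also admit /œ, ø/. No other single listed feature picks out exactly this set either, so fewer than two features will not do.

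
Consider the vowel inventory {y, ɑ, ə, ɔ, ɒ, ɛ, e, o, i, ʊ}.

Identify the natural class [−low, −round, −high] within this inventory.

Eliminate segments failing any feature: /y, ɔ, o, ʊ/ are [+round]; /ɑ, ɒ/ are [+low]; /i/ is [+high]. The remaining /ə, ɛ, e/ satisfy [−low], [−round], [−high].

ə, ɛ, e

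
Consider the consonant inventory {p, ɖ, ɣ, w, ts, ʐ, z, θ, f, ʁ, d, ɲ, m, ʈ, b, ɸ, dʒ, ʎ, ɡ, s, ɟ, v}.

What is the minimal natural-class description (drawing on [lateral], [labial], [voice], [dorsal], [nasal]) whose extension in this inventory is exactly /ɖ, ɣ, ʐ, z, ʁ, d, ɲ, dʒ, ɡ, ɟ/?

[+voice, −lateral, −labial]

/ɖ, ɣ, ʐ, z, ʁ, d, ɲ, dʒ, ɡ, ɟ/ are all [+voice], [−lateral], [−labial], and no other segment in the inventory matches all three values. Dropping any one of them over-generates: [−lateral, −labial] alone would also admit /ts, θ, ʈ, s/; [+voice, −labial] alone would also admit /ʎ/; [+voice, −lateral] alone would also admit /w, m, b, v/. No other combination of two listed features picks out exactly this set either, so fewer than three features will not do.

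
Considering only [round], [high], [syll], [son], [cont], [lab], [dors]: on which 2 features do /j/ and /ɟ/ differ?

/j/ (palatal glide) and /ɟ/ (voiced palatal stop) agree on [−round], [+high], [−syllabic], [−labial], [+dorsal]. They differ on [sonorant] (/j/ [+], /ɟ/ [−]), [continuant] (/j/ [+], /ɟ/ [−]).

[sonorant], [continuant]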